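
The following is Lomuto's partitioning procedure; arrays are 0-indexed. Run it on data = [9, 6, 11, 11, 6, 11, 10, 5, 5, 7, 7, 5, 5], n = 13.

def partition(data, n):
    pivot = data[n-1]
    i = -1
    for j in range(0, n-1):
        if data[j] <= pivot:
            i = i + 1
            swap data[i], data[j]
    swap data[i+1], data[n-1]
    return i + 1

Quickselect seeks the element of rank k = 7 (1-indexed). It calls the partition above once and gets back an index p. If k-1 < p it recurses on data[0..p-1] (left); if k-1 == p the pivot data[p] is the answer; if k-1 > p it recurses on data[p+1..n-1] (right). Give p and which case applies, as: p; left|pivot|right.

3; right

pivot=5, i=-1
j=0: 9>5, skip
j=1: 6>5, skip
j=2: 11>5, skip
j=3: 11>5, skip
j=4: 6>5, skip
j=5: 11>5, skip
j=6: 10>5, skip
j=7: 5≤5, i=0, swap(0,7) ⇒ [5, 6, 11, 11, 6, 11, 10, 9, 5, 7, 7, 5, 5]
j=8: 5≤5, i=1, swap(1,8) ⇒ [5, 5, 11, 11, 6, 11, 10, 9, 6, 7, 7, 5, 5]
j=9: 7>5, skip
j=10: 7>5, skip
j=11: 5≤5, i=2, swap(2,11) ⇒ [5, 5, 5, 11, 6, 11, 10, 9, 6, 7, 7, 11, 5]
swap(3,12) ⇒ [5, 5, 5, 5, 6, 11, 10, 9, 6, 7, 7, 11, 11]; return 3
p = 3; k-1 = 6 > 3 ⇒ right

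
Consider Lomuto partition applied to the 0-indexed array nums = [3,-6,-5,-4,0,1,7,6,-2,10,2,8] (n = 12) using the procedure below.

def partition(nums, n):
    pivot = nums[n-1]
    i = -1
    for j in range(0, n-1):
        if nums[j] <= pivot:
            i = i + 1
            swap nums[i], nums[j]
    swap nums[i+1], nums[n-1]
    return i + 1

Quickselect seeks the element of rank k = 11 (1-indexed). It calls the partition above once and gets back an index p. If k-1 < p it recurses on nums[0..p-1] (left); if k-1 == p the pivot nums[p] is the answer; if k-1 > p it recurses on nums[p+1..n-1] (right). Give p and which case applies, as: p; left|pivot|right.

pivot=8, i=-1
j=0: 3≤8, i=0, swap(0,0) ⇒ [3,-6,-5,-4,0,1,7,6,-2,10,2,8]
j=1: -6≤8, i=1, swap(1,1) ⇒ [3,-6,-5,-4,0,1,7,6,-2,10,2,8]
j=2: -5≤8, i=2, swap(2,2) ⇒ [3,-6,-5,-4,0,1,7,6,-2,10,2,8]
j=3: -4≤8, i=3, swap(3,3) ⇒ [3,-6,-5,-4,0,1,7,6,-2,10,2,8]
j=4: 0≤8, i=4, swap(4,4) ⇒ [3,-6,-5,-4,0,1,7,6,-2,10,2,8]
j=5: 1≤8, i=5, swap(5,5) ⇒ [3,-6,-5,-4,0,1,7,6,-2,10,2,8]
j=6: 7≤8, i=6, swap(6,6) ⇒ [3,-6,-5,-4,0,1,7,6,-2,10,2,8]
j=7: 6≤8, i=7, swap(7,7) ⇒ [3,-6,-5,-4,0,1,7,6,-2,10,2,8]
j=8: -2≤8, i=8, swap(8,8) ⇒ [3,-6,-5,-4,0,1,7,6,-2,10,2,8]
j=9: 10>8, skip
j=10: 2≤8, i=9, swap(9,10) ⇒ [3,-6,-5,-4,0,1,7,6,-2,2,10,8]
swap(10,11) ⇒ [3,-6,-5,-4,0,1,7,6,-2,2,8,10]; return 10
p = 10; k-1 = 10 == 10 ⇒ pivot

10; pivot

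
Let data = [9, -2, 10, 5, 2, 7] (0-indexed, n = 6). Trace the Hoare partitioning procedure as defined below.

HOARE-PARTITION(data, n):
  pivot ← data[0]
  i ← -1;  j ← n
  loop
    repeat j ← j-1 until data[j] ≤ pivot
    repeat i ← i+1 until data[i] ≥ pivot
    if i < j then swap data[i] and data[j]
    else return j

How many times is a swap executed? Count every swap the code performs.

2

pivot = data[0] = 9; i = -1, j = 6
j→5 (data[5]=7≤9), i→0 (data[0]=9≥9); i<j, swap → [7, -2, 10, 5, 2, 9]
j→4 (data[4]=2≤9), i→2 (data[2]=10≥9); i<j, swap → [7, -2, 2, 5, 10, 9]
j→3, i→4; i≥j, return j=3. data = [7, -2, 2, 5, 10, 9]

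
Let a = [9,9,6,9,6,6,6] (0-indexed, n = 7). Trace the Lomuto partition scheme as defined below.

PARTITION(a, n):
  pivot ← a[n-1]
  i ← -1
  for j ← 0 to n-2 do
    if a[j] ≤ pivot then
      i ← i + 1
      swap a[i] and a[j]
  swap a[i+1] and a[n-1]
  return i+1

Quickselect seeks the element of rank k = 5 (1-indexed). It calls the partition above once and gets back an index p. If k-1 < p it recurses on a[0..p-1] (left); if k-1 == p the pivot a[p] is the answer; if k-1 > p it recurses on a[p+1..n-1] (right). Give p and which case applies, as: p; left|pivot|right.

3; right

pivot = a[6] = 6; i = -1
j=0: a[0]=9 > 6 → no swap
j=1: a[1]=9 > 6 → no swap
j=2: a[2]=6 ≤ 6 → i=0, swap a[0],a[2] → [6,9,9,9,6,6,6]
j=3: a[3]=9 > 6 → no swap
j=4: a[4]=6 ≤ 6 → i=1, swap a[1],a[4] → [6,6,9,9,9,6,6]
j=5: a[5]=6 ≤ 6 → i=2, swap a[2],a[5] → [6,6,6,9,9,9,6]
final swap a[3],a[6] → [6,6,6,6,9,9,9]; return 3
p = 3; k-1 = 4 > 3 ⇒ right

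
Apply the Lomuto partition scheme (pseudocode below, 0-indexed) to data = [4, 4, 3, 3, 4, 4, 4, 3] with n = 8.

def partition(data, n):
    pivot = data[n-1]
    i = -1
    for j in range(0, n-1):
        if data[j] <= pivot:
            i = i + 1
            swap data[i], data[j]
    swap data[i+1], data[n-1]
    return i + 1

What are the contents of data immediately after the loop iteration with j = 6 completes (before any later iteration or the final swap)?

[3, 3, 4, 4, 4, 4, 4, 3]

pivot = data[7] = 3; i = -1
j=0: data[0]=4 > 3 → no swap
j=1: data[1]=4 > 3 → no swap
j=2: data[2]=3 ≤ 3 → i=0, swap data[0],data[2] → [3, 4, 4, 3, 4, 4, 4, 3]
j=3: data[3]=3 ≤ 3 → i=1, swap data[1],data[3] → [3, 3, 4, 4, 4, 4, 4, 3]
j=4: data[4]=4 > 3 → no swap
j=5: data[5]=4 > 3 → no swap
j=6: data[6]=4 > 3 → no swap
(after j=6) data = [3, 3, 4, 4, 4, 4, 4, 3]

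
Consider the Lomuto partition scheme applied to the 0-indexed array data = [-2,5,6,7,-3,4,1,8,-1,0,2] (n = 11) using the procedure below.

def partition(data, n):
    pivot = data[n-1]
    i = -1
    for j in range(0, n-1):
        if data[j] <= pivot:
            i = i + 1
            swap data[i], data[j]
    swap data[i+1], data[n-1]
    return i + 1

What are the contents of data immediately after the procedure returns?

[-2,-3,1,-1,0,2,6,8,7,5,4]

pivot=2, i=-1
j=0: -2≤2, i=0, swap(0,0) ⇒ [-2,5,6,7,-3,4,1,8,-1,0,2]
j=1: 5>2, skip
j=2: 6>2, skip
j=3: 7>2, skip
j=4: -3≤2, i=1, swap(1,4) ⇒ [-2,-3,6,7,5,4,1,8,-1,0,2]
j=5: 4>2, skip
j=6: 1≤2, i=2, swap(2,6) ⇒ [-2,-3,1,7,5,4,6,8,-1,0,2]
j=7: 8>2, skip
j=8: -1≤2, i=3, swap(3,8) ⇒ [-2,-3,1,-1,5,4,6,8,7,0,2]
j=9: 0≤2, i=4, swap(4,9) ⇒ [-2,-3,1,-1,0,4,6,8,7,5,2]
swap(5,10) ⇒ [-2,-3,1,-1,0,2,6,8,7,5,4]; return 5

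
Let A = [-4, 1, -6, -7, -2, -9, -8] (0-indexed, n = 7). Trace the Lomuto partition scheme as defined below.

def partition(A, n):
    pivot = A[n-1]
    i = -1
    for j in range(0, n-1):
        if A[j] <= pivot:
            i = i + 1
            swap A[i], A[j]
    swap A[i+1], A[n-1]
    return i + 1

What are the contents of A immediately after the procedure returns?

[-9, -8, -6, -7, -2, -4, 1]

pivot=-8, i=-1
j=0: -4>-8, skip
j=1: 1>-8, skip
j=2: -6>-8, skip
j=3: -7>-8, skip
j=4: -2>-8, skip
j=5: -9≤-8, i=0, swap(0,5) ⇒ [-9, 1, -6, -7, -2, -4, -8]
swap(1,6) ⇒ [-9, -8, -6, -7, -2, -4, 1]; return 1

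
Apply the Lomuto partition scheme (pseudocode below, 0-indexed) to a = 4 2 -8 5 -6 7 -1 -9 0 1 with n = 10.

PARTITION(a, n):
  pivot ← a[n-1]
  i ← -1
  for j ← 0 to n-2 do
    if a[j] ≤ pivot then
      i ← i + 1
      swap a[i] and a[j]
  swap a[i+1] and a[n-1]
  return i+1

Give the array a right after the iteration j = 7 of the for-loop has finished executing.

pivot=1, i=-1
j=0: 4>1, skip
j=1: 2>1, skip
j=2: -8≤1, i=0, swap(0,2) ⇒ -8 2 4 5 -6 7 -1 -9 0 1
j=3: 5>1, skip
j=4: -6≤1, i=1, swap(1,4) ⇒ -8 -6 4 5 2 7 -1 -9 0 1
j=5: 7>1, skip
j=6: -1≤1, i=2, swap(2,6) ⇒ -8 -6 -1 5 2 7 4 -9 0 1
j=7: -9≤1, i=3, swap(3,7) ⇒ -8 -6 -1 -9 2 7 4 5 0 1
(after j=7) a = -8 -6 -1 -9 2 7 4 5 0 1

-8 -6 -1 -9 2 7 4 5 0 1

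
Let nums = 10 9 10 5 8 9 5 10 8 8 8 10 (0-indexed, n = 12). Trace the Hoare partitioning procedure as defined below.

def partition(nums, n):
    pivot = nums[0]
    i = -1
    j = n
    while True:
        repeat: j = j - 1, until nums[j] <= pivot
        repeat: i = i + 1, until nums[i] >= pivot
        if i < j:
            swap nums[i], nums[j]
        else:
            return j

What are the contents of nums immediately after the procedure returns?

10 9 8 5 8 9 5 8 8 10 10 10

pivot = nums[0] = 10; i = -1, j = 12
j→11 (nums[11]=10≤10), i→0 (nums[0]=10≥10); i<j, swap → 10 9 10 5 8 9 5 10 8 8 8 10
j→10 (nums[10]=8≤10), i→2 (nums[2]=10≥10); i<j, swap → 10 9 8 5 8 9 5 10 8 8 10 10
j→9 (nums[9]=8≤10), i→7 (nums[7]=10≥10); i<j, swap → 10 9 8 5 8 9 5 8 8 10 10 10
j→8, i→9; i≥j, return j=8. nums = 10 9 8 5 8 9 5 8 8 10 10 10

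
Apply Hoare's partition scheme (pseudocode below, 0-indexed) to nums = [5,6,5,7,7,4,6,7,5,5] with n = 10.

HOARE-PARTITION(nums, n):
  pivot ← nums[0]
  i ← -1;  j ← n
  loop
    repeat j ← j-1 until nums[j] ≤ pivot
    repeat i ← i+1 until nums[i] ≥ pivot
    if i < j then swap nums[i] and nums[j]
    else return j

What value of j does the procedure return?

pivot = nums[0] = 5; i = -1, j = 10
j→9 (nums[9]=5≤5), i→0 (nums[0]=5≥5); i<j, swap → [5,6,5,7,7,4,6,7,5,5]
j→8 (nums[8]=5≤5), i→1 (nums[1]=6≥5); i<j, swap → [5,5,5,7,7,4,6,7,6,5]
j→5 (nums[5]=4≤5), i→2 (nums[2]=5≥5); i<j, swap → [5,5,4,7,7,5,6,7,6,5]
j→2, i→3; i≥j, return j=2. nums = [5,5,4,7,7,5,6,7,6,5]

2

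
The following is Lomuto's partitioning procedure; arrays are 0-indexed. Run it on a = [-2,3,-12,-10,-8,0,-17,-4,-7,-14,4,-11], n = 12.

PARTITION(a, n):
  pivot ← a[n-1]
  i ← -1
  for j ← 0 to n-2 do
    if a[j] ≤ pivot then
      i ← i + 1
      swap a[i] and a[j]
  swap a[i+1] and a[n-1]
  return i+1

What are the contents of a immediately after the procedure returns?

pivot = a[11] = -11; i = -1
j=0: a[0]=-2 > -11 → no swap
j=1: a[1]=3 > -11 → no swap
j=2: a[2]=-12 ≤ -11 → i=0, swap a[0],a[2] → [-12,3,-2,-10,-8,0,-17,-4,-7,-14,4,-11]
j=3: a[3]=-10 > -11 → no swap
j=4: a[4]=-8 > -11 → no swap
j=5: a[5]=0 > -11 → no swap
j=6: a[6]=-17 ≤ -11 → i=1, swap a[1],a[6] → [-12,-17,-2,-10,-8,0,3,-4,-7,-14,4,-11]
j=7: a[7]=-4 > -11 → no swap
j=8: a[8]=-7 > -11 → no swap
j=9: a[9]=-14 ≤ -11 → i=2, swap a[2],a[9] → [-12,-17,-14,-10,-8,0,3,-4,-7,-2,4,-11]
j=10: a[10]=4 > -11 → no swap
final swap a[3],a[11] → [-12,-17,-14,-11,-8,0,3,-4,-7,-2,4,-10]; return 3

[-12,-17,-14,-11,-8,0,3,-4,-7,-2,4,-10]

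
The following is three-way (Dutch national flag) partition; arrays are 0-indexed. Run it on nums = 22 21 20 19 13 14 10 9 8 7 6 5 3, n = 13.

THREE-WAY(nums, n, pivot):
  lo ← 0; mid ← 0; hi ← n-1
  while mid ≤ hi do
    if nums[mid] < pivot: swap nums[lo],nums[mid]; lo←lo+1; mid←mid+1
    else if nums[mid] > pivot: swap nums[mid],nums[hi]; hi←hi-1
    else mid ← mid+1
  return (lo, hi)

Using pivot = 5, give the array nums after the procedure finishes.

lo=0 mid=0 hi=12
22>5: swap(0,12), hi=11 ⇒ 3 21 20 19 13 14 10 9 8 7 6 5 22
3<5: swap(0,0), lo=1 mid=1 ⇒ 3 21 20 19 13 14 10 9 8 7 6 5 22
21>5: swap(1,11), hi=10 ⇒ 3 5 20 19 13 14 10 9 8 7 6 21 22
5=5: mid=2
20>5: swap(2,10), hi=9 ⇒ 3 5 6 19 13 14 10 9 8 7 20 21 22
6>5: swap(2,9), hi=8 ⇒ 3 5 7 19 13 14 10 9 8 6 20 21 22
7>5: swap(2,8), hi=7 ⇒ 3 5 8 19 13 14 10 9 7 6 20 21 22
8>5: swap(2,7), hi=6 ⇒ 3 5 9 19 13 14 10 8 7 6 20 21 22
9>5: swap(2,6), hi=5 ⇒ 3 5 10 19 13 14 9 8 7 6 20 21 22
10>5: swap(2,5), hi=4 ⇒ 3 5 14 19 13 10 9 8 7 6 20 21 22
14>5: swap(2,4), hi=3 ⇒ 3 5 13 19 14 10 9 8 7 6 20 21 22
13>5: swap(2,3), hi=2 ⇒ 3 5 19 13 14 10 9 8 7 6 20 21 22
19>5: swap(2,2), hi=1 ⇒ 3 5 19 13 14 10 9 8 7 6 20 21 22
done. lo=1 hi=1; nums=3 5 19 13 14 10 9 8 7 6 20 21 22

3 5 19 13 14 10 9 8 7 6 20 21 22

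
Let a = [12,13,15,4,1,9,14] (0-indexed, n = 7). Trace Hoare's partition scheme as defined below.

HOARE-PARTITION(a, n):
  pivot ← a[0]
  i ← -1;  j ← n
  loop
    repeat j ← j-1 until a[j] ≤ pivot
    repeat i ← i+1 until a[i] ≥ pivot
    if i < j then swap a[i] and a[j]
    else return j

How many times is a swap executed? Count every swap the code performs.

3

pivot=12
j stops at 5 (9), i stops at 0 (12); swap ⇒ [9,13,15,4,1,12,14]
j stops at 4 (1), i stops at 1 (13); swap ⇒ [9,1,15,4,13,12,14]
j stops at 3 (4), i stops at 2 (15); swap ⇒ [9,1,4,15,13,12,14]
j stops at 2, i stops at 3; i≥j ⇒ return 2. a=[9,1,4,15,13,12,14]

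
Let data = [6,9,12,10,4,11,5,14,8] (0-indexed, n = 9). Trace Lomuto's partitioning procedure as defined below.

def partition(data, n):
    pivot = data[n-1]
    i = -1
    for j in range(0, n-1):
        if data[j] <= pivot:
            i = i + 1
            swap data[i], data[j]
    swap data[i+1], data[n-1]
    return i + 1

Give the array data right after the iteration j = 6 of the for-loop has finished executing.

pivot = data[8] = 8; i = -1
j=0: data[0]=6 ≤ 8 → i=0, swap data[0],data[0] (no change) → [6,9,12,10,4,11,5,14,8]
j=1: data[1]=9 > 8 → no swap
j=2: data[2]=12 > 8 → no swap
j=3: data[3]=10 > 8 → no swap
j=4: data[4]=4 ≤ 8 → i=1, swap data[1],data[4] → [6,4,12,10,9,11,5,14,8]
j=5: data[5]=11 > 8 → no swap
j=6: data[6]=5 ≤ 8 → i=2, swap data[2],data[6] → [6,4,5,10,9,11,12,14,8]
(after j=6) data = [6,4,5,10,9,11,12,14,8]

[6,4,5,10,9,11,12,14,8]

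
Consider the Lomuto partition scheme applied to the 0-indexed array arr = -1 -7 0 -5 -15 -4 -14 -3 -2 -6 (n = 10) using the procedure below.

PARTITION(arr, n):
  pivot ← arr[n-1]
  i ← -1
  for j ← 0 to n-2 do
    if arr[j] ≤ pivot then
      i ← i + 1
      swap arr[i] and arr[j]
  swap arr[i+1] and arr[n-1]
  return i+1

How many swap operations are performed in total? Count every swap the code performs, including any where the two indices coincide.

4

pivot = arr[9] = -6; i = -1
j=0: arr[0]=-1 > -6 → no swap
j=1: arr[1]=-7 ≤ -6 → i=0, swap arr[0],arr[1] → -7 -1 0 -5 -15 -4 -14 -3 -2 -6
j=2: arr[2]=0 > -6 → no swap
j=3: arr[3]=-5 > -6 → no swap
j=4: arr[4]=-15 ≤ -6 → i=1, swap arr[1],arr[4] → -7 -15 0 -5 -1 -4 -14 -3 -2 -6
j=5: arr[5]=-4 > -6 → no swap
j=6: arr[6]=-14 ≤ -6 → i=2, swap arr[2],arr[6] → -7 -15 -14 -5 -1 -4 0 -3 -2 -6
j=7: arr[7]=-3 > -6 → no swap
j=8: arr[8]=-2 > -6 → no swap
final swap arr[3],arr[9] → -7 -15 -14 -6 -1 -4 0 -3 -2 -5; return 3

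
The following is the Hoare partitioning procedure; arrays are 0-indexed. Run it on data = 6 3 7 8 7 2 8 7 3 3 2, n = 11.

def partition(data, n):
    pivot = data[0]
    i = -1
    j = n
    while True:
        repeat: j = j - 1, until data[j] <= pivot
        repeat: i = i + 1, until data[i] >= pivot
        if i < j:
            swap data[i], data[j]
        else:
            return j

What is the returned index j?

pivot=6
j stops at 10 (2), i stops at 0 (6); swap ⇒ 2 3 7 8 7 2 8 7 3 3 6
j stops at 9 (3), i stops at 2 (7); swap ⇒ 2 3 3 8 7 2 8 7 3 7 6
j stops at 8 (3), i stops at 3 (8); swap ⇒ 2 3 3 3 7 2 8 7 8 7 6
j stops at 5 (2), i stops at 4 (7); swap ⇒ 2 3 3 3 2 7 8 7 8 7 6
j stops at 4, i stops at 5; i≥j ⇒ return 4. data=2 3 3 3 2 7 8 7 8 7 6

4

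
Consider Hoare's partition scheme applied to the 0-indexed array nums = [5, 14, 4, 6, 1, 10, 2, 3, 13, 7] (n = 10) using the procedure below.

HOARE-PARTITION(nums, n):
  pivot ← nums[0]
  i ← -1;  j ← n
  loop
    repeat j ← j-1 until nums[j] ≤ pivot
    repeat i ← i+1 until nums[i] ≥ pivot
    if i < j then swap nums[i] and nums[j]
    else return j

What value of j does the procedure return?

pivot=5
j stops at 7 (3), i stops at 0 (5); swap ⇒ [3, 14, 4, 6, 1, 10, 2, 5, 13, 7]
j stops at 6 (2), i stops at 1 (14); swap ⇒ [3, 2, 4, 6, 1, 10, 14, 5, 13, 7]
j stops at 4 (1), i stops at 3 (6); swap ⇒ [3, 2, 4, 1, 6, 10, 14, 5, 13, 7]
j stops at 3, i stops at 4; i≥j ⇒ return 3. nums=[3, 2, 4, 1, 6, 10, 14, 5, 13, 7]

3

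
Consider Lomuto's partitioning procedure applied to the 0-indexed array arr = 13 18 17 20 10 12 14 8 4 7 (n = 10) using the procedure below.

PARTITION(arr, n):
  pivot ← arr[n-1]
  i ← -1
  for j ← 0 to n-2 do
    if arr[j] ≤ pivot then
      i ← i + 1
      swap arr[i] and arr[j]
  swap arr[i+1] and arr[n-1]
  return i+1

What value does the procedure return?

pivot = arr[9] = 7; i = -1
j=0: arr[0]=13 > 7 → no swap
j=1: arr[1]=18 > 7 → no swap
j=2: arr[2]=17 > 7 → no swap
j=3: arr[3]=20 > 7 → no swap
j=4: arr[4]=10 > 7 → no swap
j=5: arr[5]=12 > 7 → no swap
j=6: arr[6]=14 > 7 → no swap
j=7: arr[7]=8 > 7 → no swap
j=8: arr[8]=4 ≤ 7 → i=0, swap arr[0],arr[8] → 4 18 17 20 10 12 14 8 13 7
final swap arr[1],arr[9] → 4 7 17 20 10 12 14 8 13 18; return 1

1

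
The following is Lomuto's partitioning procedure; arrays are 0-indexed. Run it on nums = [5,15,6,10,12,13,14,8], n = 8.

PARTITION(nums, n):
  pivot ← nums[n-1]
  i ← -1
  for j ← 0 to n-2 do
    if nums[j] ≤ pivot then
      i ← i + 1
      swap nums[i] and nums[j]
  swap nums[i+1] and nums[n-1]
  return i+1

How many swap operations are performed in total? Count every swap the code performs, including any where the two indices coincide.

pivot = nums[7] = 8; i = -1
j=0: nums[0]=5 ≤ 8 → i=0, swap nums[0],nums[0] (no change) → [5,15,6,10,12,13,14,8]
j=1: nums[1]=15 > 8 → no swap
j=2: nums[2]=6 ≤ 8 → i=1, swap nums[1],nums[2] → [5,6,15,10,12,13,14,8]
j=3: nums[3]=10 > 8 → no swap
j=4: nums[4]=12 > 8 → no swap
j=5: nums[5]=13 > 8 → no swap
j=6: nums[6]=14 > 8 → no swap
final swap nums[2],nums[7] → [5,6,8,10,12,13,14,15]; return 2

3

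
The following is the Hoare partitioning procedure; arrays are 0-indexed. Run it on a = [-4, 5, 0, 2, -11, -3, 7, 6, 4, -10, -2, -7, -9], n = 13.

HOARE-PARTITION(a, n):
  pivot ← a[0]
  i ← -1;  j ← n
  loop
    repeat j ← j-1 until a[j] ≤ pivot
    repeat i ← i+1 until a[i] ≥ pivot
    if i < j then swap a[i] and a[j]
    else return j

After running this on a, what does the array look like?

pivot = a[0] = -4; i = -1, j = 13
j→12 (a[12]=-9≤-4), i→0 (a[0]=-4≥-4); i<j, swap → [-9, 5, 0, 2, -11, -3, 7, 6, 4, -10, -2, -7, -4]
j→11 (a[11]=-7≤-4), i→1 (a[1]=5≥-4); i<j, swap → [-9, -7, 0, 2, -11, -3, 7, 6, 4, -10, -2, 5, -4]
j→9 (a[9]=-10≤-4), i→2 (a[2]=0≥-4); i<j, swap → [-9, -7, -10, 2, -11, -3, 7, 6, 4, 0, -2, 5, -4]
j→4 (a[4]=-11≤-4), i→3 (a[3]=2≥-4); i<j, swap → [-9, -7, -10, -11, 2, -3, 7, 6, 4, 0, -2, 5, -4]
j→3, i→4; i≥j, return j=3. a = [-9, -7, -10, -11, 2, -3, 7, 6, 4, 0, -2, 5, -4]

[-9, -7, -10, -11, 2, -3, 7, 6, 4, 0, -2, 5, -4]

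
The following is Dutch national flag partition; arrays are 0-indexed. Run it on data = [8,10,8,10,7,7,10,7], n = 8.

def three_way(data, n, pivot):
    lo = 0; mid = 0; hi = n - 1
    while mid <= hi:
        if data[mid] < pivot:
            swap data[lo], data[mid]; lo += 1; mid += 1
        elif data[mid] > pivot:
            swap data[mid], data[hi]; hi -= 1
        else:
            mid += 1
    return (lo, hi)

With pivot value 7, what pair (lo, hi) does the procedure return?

(0, 2)

pivot = 7; lo=0, mid=0, hi=7
data[mid]=8>7: swap data[0],data[7]; hi=6 → [7,10,8,10,7,7,10,8]
data[mid]=7=7: mid=1
data[mid]=10>7: swap data[1],data[6]; hi=5 → [7,10,8,10,7,7,10,8]
data[mid]=10>7: swap data[1],data[5]; hi=4 → [7,7,8,10,7,10,10,8]
data[mid]=7=7: mid=2
data[mid]=8>7: swap data[2],data[4]; hi=3 → [7,7,7,10,8,10,10,8]
data[mid]=7=7: mid=3
data[mid]=10>7: swap data[3],data[3]; hi=2 → [7,7,7,10,8,10,10,8]
end: lo=0, hi=2; data = [7,7,7,10,8,10,10,8]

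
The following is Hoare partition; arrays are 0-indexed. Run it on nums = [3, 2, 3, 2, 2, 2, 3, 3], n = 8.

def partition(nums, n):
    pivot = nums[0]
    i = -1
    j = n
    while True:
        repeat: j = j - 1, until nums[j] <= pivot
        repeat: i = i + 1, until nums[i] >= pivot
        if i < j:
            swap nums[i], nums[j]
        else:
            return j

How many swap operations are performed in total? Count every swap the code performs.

2

pivot = nums[0] = 3; i = -1, j = 8
j→7 (nums[7]=3≤3), i→0 (nums[0]=3≥3); i<j, swap → [3, 2, 3, 2, 2, 2, 3, 3]
j→6 (nums[6]=3≤3), i→2 (nums[2]=3≥3); i<j, swap → [3, 2, 3, 2, 2, 2, 3, 3]
j→5, i→6; i≥j, return j=5. nums = [3, 2, 3, 2, 2, 2, 3, 3]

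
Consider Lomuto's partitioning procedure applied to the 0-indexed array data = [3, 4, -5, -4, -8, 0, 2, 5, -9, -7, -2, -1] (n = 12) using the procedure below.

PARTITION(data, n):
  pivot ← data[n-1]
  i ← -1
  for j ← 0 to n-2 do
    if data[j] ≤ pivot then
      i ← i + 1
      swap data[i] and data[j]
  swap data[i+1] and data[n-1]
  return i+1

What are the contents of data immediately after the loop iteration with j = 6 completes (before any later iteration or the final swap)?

pivot=-1, i=-1
j=0: 3>-1, skip
j=1: 4>-1, skip
j=2: -5≤-1, i=0, swap(0,2) ⇒ [-5, 4, 3, -4, -8, 0, 2, 5, -9, -7, -2, -1]
j=3: -4≤-1, i=1, swap(1,3) ⇒ [-5, -4, 3, 4, -8, 0, 2, 5, -9, -7, -2, -1]
j=4: -8≤-1, i=2, swap(2,4) ⇒ [-5, -4, -8, 4, 3, 0, 2, 5, -9, -7, -2, -1]
j=5: 0>-1, skip
j=6: 2>-1, skip
(after j=6) data = [-5, -4, -8, 4, 3, 0, 2, 5, -9, -7, -2, -1]

[-5, -4, -8, 4, 3, 0, 2, 5, -9, -7, -2, -1]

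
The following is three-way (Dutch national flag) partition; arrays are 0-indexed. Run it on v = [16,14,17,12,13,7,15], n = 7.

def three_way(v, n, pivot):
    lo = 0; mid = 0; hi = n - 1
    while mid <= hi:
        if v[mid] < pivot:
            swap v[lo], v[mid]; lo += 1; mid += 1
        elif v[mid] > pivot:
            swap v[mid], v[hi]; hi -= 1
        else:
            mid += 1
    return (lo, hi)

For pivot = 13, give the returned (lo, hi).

lo=0 mid=0 hi=6
16>13: swap(0,6), hi=5 ⇒ [15,14,17,12,13,7,16]
15>13: swap(0,5), hi=4 ⇒ [7,14,17,12,13,15,16]
7<13: swap(0,0), lo=1 mid=1 ⇒ [7,14,17,12,13,15,16]
14>13: swap(1,4), hi=3 ⇒ [7,13,17,12,14,15,16]
13=13: mid=2
17>13: swap(2,3), hi=2 ⇒ [7,13,12,17,14,15,16]
12<13: swap(1,2), lo=2 mid=3 ⇒ [7,12,13,17,14,15,16]
done. lo=2 hi=2; v=[7,12,13,17,14,15,16]

(2, 2)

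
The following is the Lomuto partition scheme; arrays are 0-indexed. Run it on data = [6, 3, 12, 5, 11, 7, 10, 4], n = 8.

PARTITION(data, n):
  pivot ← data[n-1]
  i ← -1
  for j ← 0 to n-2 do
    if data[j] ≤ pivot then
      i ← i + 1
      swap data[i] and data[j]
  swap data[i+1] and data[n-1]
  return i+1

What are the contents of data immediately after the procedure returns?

[3, 4, 12, 5, 11, 7, 10, 6]

pivot = data[7] = 4; i = -1
j=0: data[0]=6 > 4 → no swap
j=1: data[1]=3 ≤ 4 → i=0, swap data[0],data[1] → [3, 6, 12, 5, 11, 7, 10, 4]
j=2: data[2]=12 > 4 → no swap
j=3: data[3]=5 > 4 → no swap
j=4: data[4]=11 > 4 → no swap
j=5: data[5]=7 > 4 → no swap
j=6: data[6]=10 > 4 → no swap
final swap data[1],data[7] → [3, 4, 12, 5, 11, 7, 10, 6]; return 1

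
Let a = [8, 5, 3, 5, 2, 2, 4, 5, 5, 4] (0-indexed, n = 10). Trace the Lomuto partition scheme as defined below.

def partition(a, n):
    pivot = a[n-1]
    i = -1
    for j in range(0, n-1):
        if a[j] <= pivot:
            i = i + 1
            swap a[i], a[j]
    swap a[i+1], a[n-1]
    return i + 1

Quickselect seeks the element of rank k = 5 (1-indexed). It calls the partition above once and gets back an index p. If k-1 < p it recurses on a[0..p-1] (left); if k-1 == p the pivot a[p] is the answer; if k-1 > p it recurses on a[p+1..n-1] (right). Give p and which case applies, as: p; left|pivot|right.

pivot=4, i=-1
j=0: 8>4, skip
j=1: 5>4, skip
j=2: 3≤4, i=0, swap(0,2) ⇒ [3, 5, 8, 5, 2, 2, 4, 5, 5, 4]
j=3: 5>4, skip
j=4: 2≤4, i=1, swap(1,4) ⇒ [3, 2, 8, 5, 5, 2, 4, 5, 5, 4]
j=5: 2≤4, i=2, swap(2,5) ⇒ [3, 2, 2, 5, 5, 8, 4, 5, 5, 4]
j=6: 4≤4, i=3, swap(3,6) ⇒ [3, 2, 2, 4, 5, 8, 5, 5, 5, 4]
j=7: 5>4, skip
j=8: 5>4, skip
swap(4,9) ⇒ [3, 2, 2, 4, 4, 8, 5, 5, 5, 5]; return 4
p = 4; k-1 = 4 == 4 ⇒ pivot

4; pivot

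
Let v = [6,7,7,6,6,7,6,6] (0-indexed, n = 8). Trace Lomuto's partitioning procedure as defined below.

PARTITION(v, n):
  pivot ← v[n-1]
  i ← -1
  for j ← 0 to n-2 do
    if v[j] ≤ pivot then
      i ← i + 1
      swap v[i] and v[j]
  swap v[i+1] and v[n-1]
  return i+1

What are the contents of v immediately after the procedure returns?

[6,6,6,6,6,7,7,7]

pivot = v[7] = 6; i = -1
j=0: v[0]=6 ≤ 6 → i=0, swap v[0],v[0] (no change) → [6,7,7,6,6,7,6,6]
j=1: v[1]=7 > 6 → no swap
j=2: v[2]=7 > 6 → no swap
j=3: v[3]=6 ≤ 6 → i=1, swap v[1],v[3] → [6,6,7,7,6,7,6,6]
j=4: v[4]=6 ≤ 6 → i=2, swap v[2],v[4] → [6,6,6,7,7,7,6,6]
j=5: v[5]=7 > 6 → no swap
j=6: v[6]=6 ≤ 6 → i=3, swap v[3],v[6] → [6,6,6,6,7,7,7,6]
final swap v[4],v[7] → [6,6,6,6,6,7,7,7]; return 4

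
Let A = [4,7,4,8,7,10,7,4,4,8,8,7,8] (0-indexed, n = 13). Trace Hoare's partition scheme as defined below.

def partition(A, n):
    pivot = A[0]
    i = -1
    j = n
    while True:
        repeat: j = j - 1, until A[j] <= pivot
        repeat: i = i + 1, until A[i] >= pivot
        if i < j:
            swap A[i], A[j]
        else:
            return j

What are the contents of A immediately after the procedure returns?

[4,4,4,8,7,10,7,7,4,8,8,7,8]

pivot = A[0] = 4; i = -1, j = 13
j→8 (A[8]=4≤4), i→0 (A[0]=4≥4); i<j, swap → [4,7,4,8,7,10,7,4,4,8,8,7,8]
j→7 (A[7]=4≤4), i→1 (A[1]=7≥4); i<j, swap → [4,4,4,8,7,10,7,7,4,8,8,7,8]
j→2, i→2; i≥j, return j=2. A = [4,4,4,8,7,10,7,7,4,8,8,7,8]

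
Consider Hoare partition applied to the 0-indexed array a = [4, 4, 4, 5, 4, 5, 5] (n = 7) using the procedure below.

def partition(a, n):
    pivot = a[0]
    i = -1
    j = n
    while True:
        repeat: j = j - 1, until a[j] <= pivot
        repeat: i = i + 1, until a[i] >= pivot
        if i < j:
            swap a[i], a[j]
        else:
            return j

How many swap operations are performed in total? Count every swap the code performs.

2

pivot=4
j stops at 4 (4), i stops at 0 (4); swap ⇒ [4, 4, 4, 5, 4, 5, 5]
j stops at 2 (4), i stops at 1 (4); swap ⇒ [4, 4, 4, 5, 4, 5, 5]
j stops at 1, i stops at 2; i≥j ⇒ return 1. a=[4, 4, 4, 5, 4, 5, 5]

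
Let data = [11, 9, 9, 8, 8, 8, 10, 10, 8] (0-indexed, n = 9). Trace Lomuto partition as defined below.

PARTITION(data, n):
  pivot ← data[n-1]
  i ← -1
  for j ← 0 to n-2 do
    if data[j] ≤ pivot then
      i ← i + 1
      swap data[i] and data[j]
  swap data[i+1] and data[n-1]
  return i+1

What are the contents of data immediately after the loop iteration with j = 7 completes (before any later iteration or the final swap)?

pivot=8, i=-1
j=0: 11>8, skip
j=1: 9>8, skip
j=2: 9>8, skip
j=3: 8≤8, i=0, swap(0,3) ⇒ [8, 9, 9, 11, 8, 8, 10, 10, 8]
j=4: 8≤8, i=1, swap(1,4) ⇒ [8, 8, 9, 11, 9, 8, 10, 10, 8]
j=5: 8≤8, i=2, swap(2,5) ⇒ [8, 8, 8, 11, 9, 9, 10, 10, 8]
j=6: 10>8, skip
j=7: 10>8, skip
(after j=7) data = [8, 8, 8, 11, 9, 9, 10, 10, 8]

[8, 8, 8, 11, 9, 9, 10, 10, 8]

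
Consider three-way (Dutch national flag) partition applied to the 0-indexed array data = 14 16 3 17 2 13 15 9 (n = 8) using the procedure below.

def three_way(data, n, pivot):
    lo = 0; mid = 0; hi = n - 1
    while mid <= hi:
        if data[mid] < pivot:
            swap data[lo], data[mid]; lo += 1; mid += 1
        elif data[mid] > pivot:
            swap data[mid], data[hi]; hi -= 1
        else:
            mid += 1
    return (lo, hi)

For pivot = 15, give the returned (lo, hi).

(5, 5)

pivot = 15; lo=0, mid=0, hi=7
data[mid]=14<15: swap data[0],data[0]; lo=1,mid=1 → 14 16 3 17 2 13 15 9
data[mid]=16>15: swap data[1],data[7]; hi=6 → 14 9 3 17 2 13 15 16
data[mid]=9<15: swap data[1],data[1]; lo=2,mid=2 → 14 9 3 17 2 13 15 16
data[mid]=3<15: swap data[2],data[2]; lo=3,mid=3 → 14 9 3 17 2 13 15 16
data[mid]=17>15: swap data[3],data[6]; hi=5 → 14 9 3 15 2 13 17 16
data[mid]=15=15: mid=4
data[mid]=2<15: swap data[3],data[4]; lo=4,mid=5 → 14 9 3 2 15 13 17 16
data[mid]=13<15: swap data[4],data[5]; lo=5,mid=6 → 14 9 3 2 13 15 17 16
end: lo=5, hi=5; data = 14 9 3 2 13 15 17 16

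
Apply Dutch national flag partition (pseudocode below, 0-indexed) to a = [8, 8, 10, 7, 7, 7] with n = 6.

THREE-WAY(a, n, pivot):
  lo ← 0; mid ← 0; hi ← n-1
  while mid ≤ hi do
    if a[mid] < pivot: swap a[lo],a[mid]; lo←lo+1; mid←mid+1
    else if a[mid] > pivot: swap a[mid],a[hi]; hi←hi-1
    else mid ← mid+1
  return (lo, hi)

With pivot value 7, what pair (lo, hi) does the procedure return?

(0, 2)

pivot = 7; lo=0, mid=0, hi=5
a[mid]=8>7: swap a[0],a[5]; hi=4 → [7, 8, 10, 7, 7, 8]
a[mid]=7=7: mid=1
a[mid]=8>7: swap a[1],a[4]; hi=3 → [7, 7, 10, 7, 8, 8]
a[mid]=7=7: mid=2
a[mid]=10>7: swap a[2],a[3]; hi=2 → [7, 7, 7, 10, 8, 8]
a[mid]=7=7: mid=3
end: lo=0, hi=2; a = [7, 7, 7, 10, 8, 8]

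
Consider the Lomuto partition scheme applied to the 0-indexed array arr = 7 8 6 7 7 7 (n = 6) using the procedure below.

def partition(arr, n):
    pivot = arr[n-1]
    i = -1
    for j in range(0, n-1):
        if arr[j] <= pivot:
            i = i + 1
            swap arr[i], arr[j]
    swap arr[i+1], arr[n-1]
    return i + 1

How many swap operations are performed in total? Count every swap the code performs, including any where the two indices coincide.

pivot = arr[5] = 7; i = -1
j=0: arr[0]=7 ≤ 7 → i=0, swap arr[0],arr[0] (no change) → 7 8 6 7 7 7
j=1: arr[1]=8 > 7 → no swap
j=2: arr[2]=6 ≤ 7 → i=1, swap arr[1],arr[2] → 7 6 8 7 7 7
j=3: arr[3]=7 ≤ 7 → i=2, swap arr[2],arr[3] → 7 6 7 8 7 7
j=4: arr[4]=7 ≤ 7 → i=3, swap arr[3],arr[4] → 7 6 7 7 8 7
final swap arr[4],arr[5] → 7 6 7 7 7 8; return 4

5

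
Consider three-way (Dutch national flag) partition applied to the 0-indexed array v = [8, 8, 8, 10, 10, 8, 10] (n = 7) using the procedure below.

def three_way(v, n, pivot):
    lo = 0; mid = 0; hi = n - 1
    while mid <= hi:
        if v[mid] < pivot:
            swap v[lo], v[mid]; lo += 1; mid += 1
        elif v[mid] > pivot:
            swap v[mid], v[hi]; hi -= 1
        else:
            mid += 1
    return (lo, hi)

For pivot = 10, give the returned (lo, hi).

(4, 6)

lo=0 mid=0 hi=6
8<10: swap(0,0), lo=1 mid=1 ⇒ [8, 8, 8, 10, 10, 8, 10]
8<10: swap(1,1), lo=2 mid=2 ⇒ [8, 8, 8, 10, 10, 8, 10]
8<10: swap(2,2), lo=3 mid=3 ⇒ [8, 8, 8, 10, 10, 8, 10]
10=10: mid=4
10=10: mid=5
8<10: swap(3,5), lo=4 mid=6 ⇒ [8, 8, 8, 8, 10, 10, 10]
10=10: mid=7
done. lo=4 hi=6; v=[8, 8, 8, 8, 10, 10, 10]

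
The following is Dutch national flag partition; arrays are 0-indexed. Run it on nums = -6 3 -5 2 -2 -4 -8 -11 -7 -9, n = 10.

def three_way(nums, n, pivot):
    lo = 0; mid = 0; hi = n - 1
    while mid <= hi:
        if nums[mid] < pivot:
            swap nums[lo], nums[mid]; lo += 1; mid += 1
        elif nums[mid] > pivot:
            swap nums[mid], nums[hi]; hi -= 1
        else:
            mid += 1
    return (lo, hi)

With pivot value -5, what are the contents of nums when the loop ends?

lo=0 mid=0 hi=9
-6<-5: swap(0,0), lo=1 mid=1 ⇒ -6 3 -5 2 -2 -4 -8 -11 -7 -9
3>-5: swap(1,9), hi=8 ⇒ -6 -9 -5 2 -2 -4 -8 -11 -7 3
-9<-5: swap(1,1), lo=2 mid=2 ⇒ -6 -9 -5 2 -2 -4 -8 -11 -7 3
-5=-5: mid=3
2>-5: swap(3,8), hi=7 ⇒ -6 -9 -5 -7 -2 -4 -8 -11 2 3
-7<-5: swap(2,3), lo=3 mid=4 ⇒ -6 -9 -7 -5 -2 -4 -8 -11 2 3
-2>-5: swap(4,7), hi=6 ⇒ -6 -9 -7 -5 -11 -4 -8 -2 2 3
-11<-5: swap(3,4), lo=4 mid=5 ⇒ -6 -9 -7 -11 -5 -4 -8 -2 2 3
-4>-5: swap(5,6), hi=5 ⇒ -6 -9 -7 -11 -5 -8 -4 -2 2 3
-8<-5: swap(4,5), lo=5 mid=6 ⇒ -6 -9 -7 -11 -8 -5 -4 -2 2 3
done. lo=5 hi=5; nums=-6 -9 -7 -11 -8 -5 -4 -2 2 3

-6 -9 -7 -11 -8 -5 -4 -2 2 3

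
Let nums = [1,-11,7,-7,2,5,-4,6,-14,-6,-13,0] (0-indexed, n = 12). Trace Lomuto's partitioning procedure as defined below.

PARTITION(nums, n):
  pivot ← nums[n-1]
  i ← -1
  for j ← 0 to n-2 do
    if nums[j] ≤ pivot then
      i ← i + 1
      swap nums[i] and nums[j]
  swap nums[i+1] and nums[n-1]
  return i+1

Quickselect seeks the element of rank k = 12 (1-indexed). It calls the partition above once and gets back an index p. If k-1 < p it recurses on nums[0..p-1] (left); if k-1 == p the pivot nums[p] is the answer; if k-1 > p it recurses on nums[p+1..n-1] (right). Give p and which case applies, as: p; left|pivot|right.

pivot = nums[11] = 0; i = -1
j=0: nums[0]=1 > 0 → no swap
j=1: nums[1]=-11 ≤ 0 → i=0, swap nums[0],nums[1] → [-11,1,7,-7,2,5,-4,6,-14,-6,-13,0]
j=2: nums[2]=7 > 0 → no swap
j=3: nums[3]=-7 ≤ 0 → i=1, swap nums[1],nums[3] → [-11,-7,7,1,2,5,-4,6,-14,-6,-13,0]
j=4: nums[4]=2 > 0 → no swap
j=5: nums[5]=5 > 0 → no swap
j=6: nums[6]=-4 ≤ 0 → i=2, swap nums[2],nums[6] → [-11,-7,-4,1,2,5,7,6,-14,-6,-13,0]
j=7: nums[7]=6 > 0 → no swap
j=8: nums[8]=-14 ≤ 0 → i=3, swap nums[3],nums[8] → [-11,-7,-4,-14,2,5,7,6,1,-6,-13,0]
j=9: nums[9]=-6 ≤ 0 → i=4, swap nums[4],nums[9] → [-11,-7,-4,-14,-6,5,7,6,1,2,-13,0]
j=10: nums[10]=-13 ≤ 0 → i=5, swap nums[5],nums[10] → [-11,-7,-4,-14,-6,-13,7,6,1,2,5,0]
final swap nums[6],nums[11] → [-11,-7,-4,-14,-6,-13,0,6,1,2,5,7]; return 6
p = 6; k-1 = 11 > 6 ⇒ right

6; right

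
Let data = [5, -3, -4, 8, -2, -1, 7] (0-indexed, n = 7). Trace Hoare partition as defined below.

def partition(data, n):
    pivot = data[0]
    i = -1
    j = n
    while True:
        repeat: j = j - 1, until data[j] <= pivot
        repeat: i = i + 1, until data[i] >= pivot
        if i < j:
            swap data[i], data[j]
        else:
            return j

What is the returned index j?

3

pivot = data[0] = 5; i = -1, j = 7
j→5 (data[5]=-1≤5), i→0 (data[0]=5≥5); i<j, swap → [-1, -3, -4, 8, -2, 5, 7]
j→4 (data[4]=-2≤5), i→3 (data[3]=8≥5); i<j, swap → [-1, -3, -4, -2, 8, 5, 7]
j→3, i→4; i≥j, return j=3. data = [-1, -3, -4, -2, 8, 5, 7]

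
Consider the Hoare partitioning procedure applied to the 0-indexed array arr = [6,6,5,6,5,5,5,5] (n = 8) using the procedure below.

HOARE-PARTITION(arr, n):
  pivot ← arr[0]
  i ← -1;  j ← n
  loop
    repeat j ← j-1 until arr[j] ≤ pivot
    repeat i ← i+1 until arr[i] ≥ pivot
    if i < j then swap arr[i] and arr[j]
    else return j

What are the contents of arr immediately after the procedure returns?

pivot=6
j stops at 7 (5), i stops at 0 (6); swap ⇒ [5,6,5,6,5,5,5,6]
j stops at 6 (5), i stops at 1 (6); swap ⇒ [5,5,5,6,5,5,6,6]
j stops at 5 (5), i stops at 3 (6); swap ⇒ [5,5,5,5,5,6,6,6]
j stops at 4, i stops at 5; i≥j ⇒ return 4. arr=[5,5,5,5,5,6,6,6]

[5,5,5,5,5,6,6,6]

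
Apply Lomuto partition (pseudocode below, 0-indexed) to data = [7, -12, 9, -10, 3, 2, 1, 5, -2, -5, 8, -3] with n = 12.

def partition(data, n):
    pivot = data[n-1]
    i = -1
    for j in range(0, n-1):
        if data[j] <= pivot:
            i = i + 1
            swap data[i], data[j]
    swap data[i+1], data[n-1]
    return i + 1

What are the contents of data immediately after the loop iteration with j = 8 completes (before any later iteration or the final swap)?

[-12, -10, 9, 7, 3, 2, 1, 5, -2, -5, 8, -3]

pivot = data[11] = -3; i = -1
j=0: data[0]=7 > -3 → no swap
j=1: data[1]=-12 ≤ -3 → i=0, swap data[0],data[1] → [-12, 7, 9, -10, 3, 2, 1, 5, -2, -5, 8, -3]
j=2: data[2]=9 > -3 → no swap
j=3: data[3]=-10 ≤ -3 → i=1, swap data[1],data[3] → [-12, -10, 9, 7, 3, 2, 1, 5, -2, -5, 8, -3]
j=4: data[4]=3 > -3 → no swap
j=5: data[5]=2 > -3 → no swap
j=6: data[6]=1 > -3 → no swap
j=7: data[7]=5 > -3 → no swap
j=8: data[8]=-2 > -3 → no swap
(after j=8) data = [-12, -10, 9, 7, 3, 2, 1, 5, -2, -5, 8, -3]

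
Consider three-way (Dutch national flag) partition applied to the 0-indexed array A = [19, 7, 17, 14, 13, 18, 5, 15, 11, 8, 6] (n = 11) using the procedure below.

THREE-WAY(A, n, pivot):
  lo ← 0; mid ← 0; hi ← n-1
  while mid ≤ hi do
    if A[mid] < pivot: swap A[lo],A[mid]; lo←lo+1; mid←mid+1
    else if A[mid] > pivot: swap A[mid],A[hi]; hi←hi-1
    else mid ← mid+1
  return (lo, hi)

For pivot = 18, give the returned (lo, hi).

(9, 9)

pivot = 18; lo=0, mid=0, hi=10
A[mid]=19>18: swap A[0],A[10]; hi=9 → [6, 7, 17, 14, 13, 18, 5, 15, 11, 8, 19]
A[mid]=6<18: swap A[0],A[0]; lo=1,mid=1 → [6, 7, 17, 14, 13, 18, 5, 15, 11, 8, 19]
A[mid]=7<18: swap A[1],A[1]; lo=2,mid=2 → [6, 7, 17, 14, 13, 18, 5, 15, 11, 8, 19]
A[mid]=17<18: swap A[2],A[2]; lo=3,mid=3 → [6, 7, 17, 14, 13, 18, 5, 15, 11, 8, 19]
A[mid]=14<18: swap A[3],A[3]; lo=4,mid=4 → [6, 7, 17, 14, 13, 18, 5, 15, 11, 8, 19]
A[mid]=13<18: swap A[4],A[4]; lo=5,mid=5 → [6, 7, 17, 14, 13, 18, 5, 15, 11, 8, 19]
A[mid]=18=18: mid=6
A[mid]=5<18: swap A[5],A[6]; lo=6,mid=7 → [6, 7, 17, 14, 13, 5, 18, 15, 11, 8, 19]
A[mid]=15<18: swap A[6],A[7]; lo=7,mid=8 → [6, 7, 17, 14, 13, 5, 15, 18, 11, 8, 19]
A[mid]=11<18: swap A[7],A[8]; lo=8,mid=9 → [6, 7, 17, 14, 13, 5, 15, 11, 18, 8, 19]
A[mid]=8<18: swap A[8],A[9]; lo=9,mid=10 → [6, 7, 17, 14, 13, 5, 15, 11, 8, 18, 19]
end: lo=9, hi=9; A = [6, 7, 17, 14, 13, 5, 15, 11, 8, 18, 19]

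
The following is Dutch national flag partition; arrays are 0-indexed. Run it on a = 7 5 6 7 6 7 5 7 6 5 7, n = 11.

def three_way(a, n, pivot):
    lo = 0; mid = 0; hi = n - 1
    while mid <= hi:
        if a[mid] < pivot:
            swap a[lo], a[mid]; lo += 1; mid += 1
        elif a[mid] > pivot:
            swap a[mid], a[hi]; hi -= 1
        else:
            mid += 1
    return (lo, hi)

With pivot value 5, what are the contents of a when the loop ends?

pivot = 5; lo=0, mid=0, hi=10
a[mid]=7>5: swap a[0],a[10]; hi=9 → 7 5 6 7 6 7 5 7 6 5 7
a[mid]=7>5: swap a[0],a[9]; hi=8 → 5 5 6 7 6 7 5 7 6 7 7
a[mid]=5=5: mid=1
a[mid]=5=5: mid=2
a[mid]=6>5: swap a[2],a[8]; hi=7 → 5 5 6 7 6 7 5 7 6 7 7
a[mid]=6>5: swap a[2],a[7]; hi=6 → 5 5 7 7 6 7 5 6 6 7 7
a[mid]=7>5: swap a[2],a[6]; hi=5 → 5 5 5 7 6 7 7 6 6 7 7
a[mid]=5=5: mid=3
a[mid]=7>5: swap a[3],a[5]; hi=4 → 5 5 5 7 6 7 7 6 6 7 7
a[mid]=7>5: swap a[3],a[4]; hi=3 → 5 5 5 6 7 7 7 6 6 7 7
a[mid]=6>5: swap a[3],a[3]; hi=2 → 5 5 5 6 7 7 7 6 6 7 7
end: lo=0, hi=2; a = 5 5 5 6 7 7 7 6 6 7 7

5 5 5 6 7 7 7 6 6 7 7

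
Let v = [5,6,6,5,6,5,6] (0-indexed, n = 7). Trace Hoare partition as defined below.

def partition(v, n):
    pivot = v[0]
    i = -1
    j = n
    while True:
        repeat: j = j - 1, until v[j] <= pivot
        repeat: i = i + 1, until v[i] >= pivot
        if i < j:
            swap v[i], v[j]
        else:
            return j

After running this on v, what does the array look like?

pivot = v[0] = 5; i = -1, j = 7
j→5 (v[5]=5≤5), i→0 (v[0]=5≥5); i<j, swap → [5,6,6,5,6,5,6]
j→3 (v[3]=5≤5), i→1 (v[1]=6≥5); i<j, swap → [5,5,6,6,6,5,6]
j→1, i→2; i≥j, return j=1. v = [5,5,6,6,6,5,6]

[5,5,6,6,6,5,6]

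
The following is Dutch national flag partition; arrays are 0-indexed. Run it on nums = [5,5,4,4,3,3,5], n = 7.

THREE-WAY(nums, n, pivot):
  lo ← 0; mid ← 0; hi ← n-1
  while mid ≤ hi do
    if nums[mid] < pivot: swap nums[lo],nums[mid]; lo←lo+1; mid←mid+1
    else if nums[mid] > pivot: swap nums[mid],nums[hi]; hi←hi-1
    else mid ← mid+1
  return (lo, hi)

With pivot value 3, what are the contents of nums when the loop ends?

pivot = 3; lo=0, mid=0, hi=6
nums[mid]=5>3: swap nums[0],nums[6]; hi=5 → [5,5,4,4,3,3,5]
nums[mid]=5>3: swap nums[0],nums[5]; hi=4 → [3,5,4,4,3,5,5]
nums[mid]=3=3: mid=1
nums[mid]=5>3: swap nums[1],nums[4]; hi=3 → [3,3,4,4,5,5,5]
nums[mid]=3=3: mid=2
nums[mid]=4>3: swap nums[2],nums[3]; hi=2 → [3,3,4,4,5,5,5]
nums[mid]=4>3: swap nums[2],nums[2]; hi=1 → [3,3,4,4,5,5,5]
end: lo=0, hi=1; nums = [3,3,4,4,5,5,5]

[3,3,4,4,5,5,5]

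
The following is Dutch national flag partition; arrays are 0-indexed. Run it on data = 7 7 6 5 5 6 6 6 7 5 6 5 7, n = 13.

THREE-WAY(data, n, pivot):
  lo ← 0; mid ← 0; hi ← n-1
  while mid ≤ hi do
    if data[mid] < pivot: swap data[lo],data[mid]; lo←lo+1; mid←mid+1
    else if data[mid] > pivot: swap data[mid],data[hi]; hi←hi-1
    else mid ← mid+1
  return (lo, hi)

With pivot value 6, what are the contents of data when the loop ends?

5 5 5 5 6 6 6 6 6 7 7 7 7

lo=0 mid=0 hi=12
7>6: swap(0,12), hi=11 ⇒ 7 7 6 5 5 6 6 6 7 5 6 5 7
7>6: swap(0,11), hi=10 ⇒ 5 7 6 5 5 6 6 6 7 5 6 7 7
5<6: swap(0,0), lo=1 mid=1 ⇒ 5 7 6 5 5 6 6 6 7 5 6 7 7
7>6: swap(1,10), hi=9 ⇒ 5 6 6 5 5 6 6 6 7 5 7 7 7
6=6: mid=2
6=6: mid=3
5<6: swap(1,3), lo=2 mid=4 ⇒ 5 5 6 6 5 6 6 6 7 5 7 7 7
5<6: swap(2,4), lo=3 mid=5 ⇒ 5 5 5 6 6 6 6 6 7 5 7 7 7
6=6: mid=6
6=6: mid=7
6=6: mid=8
7>6: swap(8,9), hi=8 ⇒ 5 5 5 6 6 6 6 6 5 7 7 7 7
5<6: swap(3,8), lo=4 mid=9 ⇒ 5 5 5 5 6 6 6 6 6 7 7 7 7
done. lo=4 hi=8; data=5 5 5 5 6 6 6 6 6 7 7 7 7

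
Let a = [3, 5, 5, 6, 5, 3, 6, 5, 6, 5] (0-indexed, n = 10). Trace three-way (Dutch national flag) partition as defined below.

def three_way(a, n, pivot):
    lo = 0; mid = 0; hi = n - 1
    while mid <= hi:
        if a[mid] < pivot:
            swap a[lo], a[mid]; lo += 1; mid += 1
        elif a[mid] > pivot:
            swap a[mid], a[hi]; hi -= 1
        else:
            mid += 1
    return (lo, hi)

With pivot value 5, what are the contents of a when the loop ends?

[3, 3, 5, 5, 5, 5, 5, 6, 6, 6]

pivot = 5; lo=0, mid=0, hi=9
a[mid]=3<5: swap a[0],a[0]; lo=1,mid=1 → [3, 5, 5, 6, 5, 3, 6, 5, 6, 5]
a[mid]=5=5: mid=2
a[mid]=5=5: mid=3
a[mid]=6>5: swap a[3],a[9]; hi=8 → [3, 5, 5, 5, 5, 3, 6, 5, 6, 6]
a[mid]=5=5: mid=4
a[mid]=5=5: mid=5
a[mid]=3<5: swap a[1],a[5]; lo=2,mid=6 → [3, 3, 5, 5, 5, 5, 6, 5, 6, 6]
a[mid]=6>5: swap a[6],a[8]; hi=7 → [3, 3, 5, 5, 5, 5, 6, 5, 6, 6]
a[mid]=6>5: swap a[6],a[7]; hi=6 → [3, 3, 5, 5, 5, 5, 5, 6, 6, 6]
a[mid]=5=5: mid=7
end: lo=2, hi=6; a = [3, 3, 5, 5, 5, 5, 5, 6, 6, 6]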